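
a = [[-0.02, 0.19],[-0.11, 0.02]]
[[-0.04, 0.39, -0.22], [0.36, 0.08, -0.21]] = a@[[-3.35, -0.34, 1.71], [-0.58, 2.03, -0.97]]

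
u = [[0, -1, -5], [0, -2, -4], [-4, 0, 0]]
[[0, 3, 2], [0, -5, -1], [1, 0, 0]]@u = [[-8, -6, -12], [4, 10, 20], [0, -1, -5]]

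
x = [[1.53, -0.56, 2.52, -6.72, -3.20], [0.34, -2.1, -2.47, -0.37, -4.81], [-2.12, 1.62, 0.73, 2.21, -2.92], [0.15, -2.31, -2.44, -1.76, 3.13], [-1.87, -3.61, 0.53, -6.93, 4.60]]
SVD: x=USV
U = [[0.41, 0.79, -0.28, 0.24, -0.28], [-0.1, 0.48, 0.82, -0.17, 0.25], [-0.31, 0.18, -0.16, -0.78, -0.48], [0.3, -0.3, 0.48, 0.18, -0.75], [0.8, -0.16, -0.0, -0.52, 0.26]]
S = [11.34, 8.08, 5.09, 3.05, 0.52]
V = [[-0.02,-0.36,0.06,-0.83,0.41],[0.15,0.01,0.20,-0.43,-0.87],[0.05,-0.57,-0.79,0.08,-0.22],[0.97,0.14,-0.08,-0.01,0.16],[0.16,-0.72,0.58,0.34,-0.02]]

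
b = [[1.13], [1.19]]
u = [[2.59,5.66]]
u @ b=[[9.66]]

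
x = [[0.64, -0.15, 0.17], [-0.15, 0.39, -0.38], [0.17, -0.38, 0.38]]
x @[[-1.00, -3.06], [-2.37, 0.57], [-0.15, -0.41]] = [[-0.31, -2.11],[-0.72, 0.84],[0.67, -0.89]]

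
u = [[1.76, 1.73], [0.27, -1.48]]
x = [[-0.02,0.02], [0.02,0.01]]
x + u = [[1.74,  1.75], [0.29,  -1.47]]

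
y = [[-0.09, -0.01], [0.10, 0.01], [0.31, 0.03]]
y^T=[[-0.09, 0.1, 0.31], [-0.01, 0.01, 0.03]]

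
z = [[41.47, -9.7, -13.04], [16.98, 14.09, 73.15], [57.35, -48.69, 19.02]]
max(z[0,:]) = 41.47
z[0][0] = 41.47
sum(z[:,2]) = 79.13000000000001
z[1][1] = 14.09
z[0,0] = 41.47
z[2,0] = 57.35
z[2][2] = 19.02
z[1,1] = 14.09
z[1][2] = 73.15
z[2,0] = 57.35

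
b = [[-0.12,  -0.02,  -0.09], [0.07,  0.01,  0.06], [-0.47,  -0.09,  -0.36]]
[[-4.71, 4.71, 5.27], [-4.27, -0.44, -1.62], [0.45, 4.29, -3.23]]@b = [[-1.58, -0.33, -1.19], [1.24, 0.23, 0.94], [1.76, 0.32, 1.38]]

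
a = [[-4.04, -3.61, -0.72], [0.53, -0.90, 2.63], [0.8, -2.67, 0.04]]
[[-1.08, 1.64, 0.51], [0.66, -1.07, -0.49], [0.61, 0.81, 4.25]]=a@[[0.35, -0.03, 1.15], [-0.12, -0.32, -1.26], [0.14, -0.51, -0.85]]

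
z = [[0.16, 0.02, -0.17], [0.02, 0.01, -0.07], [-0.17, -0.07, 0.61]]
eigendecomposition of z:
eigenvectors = [[0.32,0.95,-0.0], [0.11,-0.03,0.99], [-0.94,0.31,0.11]]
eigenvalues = [0.67, 0.1, 0.0]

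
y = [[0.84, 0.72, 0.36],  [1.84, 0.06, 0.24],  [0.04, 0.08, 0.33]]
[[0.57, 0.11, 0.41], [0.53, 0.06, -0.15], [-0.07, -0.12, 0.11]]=y@[[0.32, 0.08, -0.13], [0.62, 0.29, 0.62], [-0.41, -0.45, 0.20]]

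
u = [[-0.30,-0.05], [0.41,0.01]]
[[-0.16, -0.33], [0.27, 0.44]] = u @ [[0.68, 1.08], [-0.85, 0.16]]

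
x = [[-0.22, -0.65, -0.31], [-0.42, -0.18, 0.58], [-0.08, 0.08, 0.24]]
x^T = [[-0.22, -0.42, -0.08], [-0.65, -0.18, 0.08], [-0.31, 0.58, 0.24]]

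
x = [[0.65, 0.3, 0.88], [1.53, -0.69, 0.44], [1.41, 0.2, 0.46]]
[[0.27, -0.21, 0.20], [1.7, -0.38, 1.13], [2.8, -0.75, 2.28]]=x @ [[2.42, -0.58, 1.97],[1.61, -0.51, 1.6],[-2.03, 0.36, -1.77]]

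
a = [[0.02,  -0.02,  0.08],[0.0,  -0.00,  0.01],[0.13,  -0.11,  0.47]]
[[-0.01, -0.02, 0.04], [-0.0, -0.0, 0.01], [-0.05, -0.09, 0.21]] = a @ [[0.70, 0.07, -0.29], [0.07, 0.63, -0.07], [-0.29, -0.07, 0.52]]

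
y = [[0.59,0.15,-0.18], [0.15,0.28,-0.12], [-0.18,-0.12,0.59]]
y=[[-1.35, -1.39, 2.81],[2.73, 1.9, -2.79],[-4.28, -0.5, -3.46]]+[[1.94, 1.54, -2.99], [-2.58, -1.62, 2.67], [4.1, 0.38, 4.05]]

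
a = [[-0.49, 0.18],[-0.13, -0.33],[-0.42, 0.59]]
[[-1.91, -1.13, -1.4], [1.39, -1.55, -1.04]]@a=[[1.67, -0.80], [-0.04, 0.15]]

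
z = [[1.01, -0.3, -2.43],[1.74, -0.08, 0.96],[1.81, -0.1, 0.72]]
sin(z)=[[3.67, -0.60, -3.18], [2.22, 0.09, 3.44], [2.53, 0.04, 3.1]]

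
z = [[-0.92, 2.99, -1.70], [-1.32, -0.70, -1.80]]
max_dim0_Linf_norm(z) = 2.99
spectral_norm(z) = 3.64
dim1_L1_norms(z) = [5.61, 3.82]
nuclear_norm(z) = 5.85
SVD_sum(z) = [[-1.2,  2.59,  -2.04], [-0.33,  0.72,  -0.57]] + [[0.28, 0.40, 0.34], [-0.99, -1.42, -1.23]]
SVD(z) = [[-0.96, -0.27], [-0.27, 0.96]] @ diag([3.6449333261529153, 2.2053029378976134]) @ [[0.34, -0.74, 0.58],[-0.46, -0.67, -0.58]]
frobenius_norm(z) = 4.26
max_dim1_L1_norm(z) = 5.61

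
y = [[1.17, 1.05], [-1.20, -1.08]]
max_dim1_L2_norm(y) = 1.61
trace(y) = 0.09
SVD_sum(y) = [[1.17, 1.05], [-1.20, -1.08]] + [[0.00, -0.0],[0.00, -0.0]]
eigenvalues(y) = [0.12, -0.03]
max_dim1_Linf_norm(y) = 1.2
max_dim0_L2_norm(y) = 1.68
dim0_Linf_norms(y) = [1.2, 1.08]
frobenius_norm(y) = 2.25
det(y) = -0.00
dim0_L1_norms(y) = [2.37, 2.13]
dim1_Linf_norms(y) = [1.17, 1.2]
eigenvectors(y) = [[0.71, -0.66], [-0.71, 0.75]]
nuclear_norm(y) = 2.25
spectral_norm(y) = 2.25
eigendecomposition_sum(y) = [[0.96, 0.84], [-0.96, -0.84]] + [[0.21, 0.21], [-0.24, -0.24]]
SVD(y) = [[-0.7, 0.72], [0.72, 0.7]] @ diag([2.2533968686656807, 0.0015975880902558246]) @ [[-0.74, -0.67], [0.67, -0.74]]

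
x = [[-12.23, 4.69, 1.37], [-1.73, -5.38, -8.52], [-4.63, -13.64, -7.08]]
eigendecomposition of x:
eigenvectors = [[-0.68+0.00j, (-0.68-0j), (-0.11+0j)], [(0.27-0.35j), 0.27+0.35j, (-0.63+0j)], [(0.3-0.5j), 0.30+0.50j, (0.77+0j)]]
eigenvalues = [(-14.71+3.41j), (-14.71-3.41j), (4.74+0j)]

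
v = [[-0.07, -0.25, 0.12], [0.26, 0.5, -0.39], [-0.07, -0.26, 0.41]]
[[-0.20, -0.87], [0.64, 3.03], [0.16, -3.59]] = v @ [[3.53, -0.98], [0.42, -0.76], [1.25, -9.4]]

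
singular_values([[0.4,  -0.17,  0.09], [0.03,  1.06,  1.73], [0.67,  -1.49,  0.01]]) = [2.26, 1.34, 0.25]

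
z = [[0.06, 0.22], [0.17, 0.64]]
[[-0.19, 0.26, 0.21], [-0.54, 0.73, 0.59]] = z@[[-2.94, 2.21, 2.33],[-0.07, 0.56, 0.31]]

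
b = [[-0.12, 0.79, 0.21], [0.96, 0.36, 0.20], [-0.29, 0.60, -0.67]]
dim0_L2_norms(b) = [1.01, 1.06, 0.73]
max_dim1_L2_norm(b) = 1.04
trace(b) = -0.43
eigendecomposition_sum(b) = [[(0.36+0j), (0.48+0j), (0.1+0j)], [0.52+0.00j, (0.68+0j), 0.14+0.00j], [(0.12+0j), 0.16+0.00j, 0.03+0.00j]] + [[-0.24+0.10j, 0.16-0.09j, 0.06+0.08j], [(0.22+0.13j), (-0.16-0.07j), 0.03-0.09j], [(-0.2-1.01j), (0.22+0.67j), (-0.35+0.15j)]] + [[(-0.24-0.1j), 0.16+0.09j, 0.06-0.08j], [0.22-0.13j, -0.16+0.07j, 0.03+0.09j], [(-0.2+1.01j), 0.22-0.67j, (-0.35-0.15j)]]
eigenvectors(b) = [[0.56+0.00j, -0.05-0.23j, (-0.05+0.23j)], [0.81+0.00j, (-0.16+0.18j), -0.16-0.18j], [0.18+0.00j, 0.94+0.00j, 0.94-0.00j]]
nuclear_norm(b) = 2.72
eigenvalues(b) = [(1.08+0j), (-0.75+0.18j), (-0.75-0.18j)]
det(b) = 0.65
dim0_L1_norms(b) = [1.37, 1.75, 1.08]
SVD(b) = [[0.11, 0.66, -0.74],[-0.79, 0.51, 0.34],[0.6, 0.55, 0.58]] @ diag([1.10157896708668, 1.0735962371798016, 0.548374779494476]) @ [[-0.86, 0.15, -0.49], [0.23, 0.97, -0.12], [0.46, -0.22, -0.86]]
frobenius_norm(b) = 1.63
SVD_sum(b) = [[-0.10,0.02,-0.06],[0.75,-0.13,0.43],[-0.57,0.1,-0.33]] + [[0.17, 0.68, -0.08], [0.13, 0.53, -0.07], [0.14, 0.57, -0.07]] + [[-0.19, 0.09, 0.35], [0.09, -0.04, -0.16], [0.14, -0.07, -0.27]]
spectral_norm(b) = 1.10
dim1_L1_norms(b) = [1.12, 1.52, 1.56]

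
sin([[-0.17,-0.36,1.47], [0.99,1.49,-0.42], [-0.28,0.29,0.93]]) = [[-0.12,-0.44,1.45], [0.78,1.16,-0.69], [-0.38,0.1,0.93]]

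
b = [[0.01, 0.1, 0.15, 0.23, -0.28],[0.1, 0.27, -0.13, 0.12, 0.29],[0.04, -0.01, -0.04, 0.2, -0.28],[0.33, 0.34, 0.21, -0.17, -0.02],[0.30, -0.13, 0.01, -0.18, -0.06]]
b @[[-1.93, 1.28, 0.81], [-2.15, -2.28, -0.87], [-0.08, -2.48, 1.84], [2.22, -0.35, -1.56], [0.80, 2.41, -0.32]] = [[0.04, -1.34, -0.07], [-0.26, 0.49, -0.67], [0.17, -0.57, -0.25], [-1.78, -0.86, 0.63], [-0.75, 0.57, 0.67]]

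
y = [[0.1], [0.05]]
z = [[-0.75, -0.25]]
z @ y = [[-0.09]]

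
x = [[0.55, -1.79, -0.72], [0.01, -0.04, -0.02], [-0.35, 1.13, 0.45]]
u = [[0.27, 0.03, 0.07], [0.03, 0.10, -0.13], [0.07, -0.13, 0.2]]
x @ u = [[0.04, -0.07, 0.13],[0.00, -0.00, 0.0],[-0.03, 0.04, -0.08]]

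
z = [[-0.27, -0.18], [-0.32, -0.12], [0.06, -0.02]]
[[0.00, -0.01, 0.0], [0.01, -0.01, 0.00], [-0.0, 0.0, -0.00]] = z @ [[-0.03, 0.04, -0.01],[0.02, -0.01, -0.01]]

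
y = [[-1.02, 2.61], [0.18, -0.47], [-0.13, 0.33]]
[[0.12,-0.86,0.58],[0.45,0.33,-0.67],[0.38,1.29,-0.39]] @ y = [[-0.35, 0.91], [-0.31, 0.80], [-0.10, 0.26]]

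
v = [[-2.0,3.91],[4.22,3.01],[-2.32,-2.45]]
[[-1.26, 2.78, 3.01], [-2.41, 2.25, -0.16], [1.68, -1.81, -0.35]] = v@[[-0.25, 0.02, -0.43],[-0.45, 0.72, 0.55]]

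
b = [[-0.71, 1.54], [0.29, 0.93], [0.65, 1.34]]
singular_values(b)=[2.24, 1.01]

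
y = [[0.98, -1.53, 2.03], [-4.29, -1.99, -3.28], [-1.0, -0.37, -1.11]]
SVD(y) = [[-0.26,-0.96,0.11],[0.93,-0.28,-0.23],[0.25,0.04,0.97]] @ diag([6.1354493540760116, 2.2891580622282364, 0.17267480911733143]) @ [[-0.73, -0.25, -0.63],  [0.10, 0.88, -0.47],  [0.67, -0.41, -0.62]]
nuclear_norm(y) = 8.60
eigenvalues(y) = [-3.71, 1.93, -0.34]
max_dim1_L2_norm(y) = 5.76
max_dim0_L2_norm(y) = 4.51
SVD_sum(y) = [[1.19, 0.41, 1.02], [-4.2, -1.44, -3.61], [-1.12, -0.38, -0.96]] + [[-0.22, -1.93, 1.02],[-0.06, -0.57, 0.3],[0.01, 0.08, -0.04]] + [[0.01, -0.01, -0.01], [-0.03, 0.02, 0.02], [0.11, -0.07, -0.1]]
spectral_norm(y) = 6.14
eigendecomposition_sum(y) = [[-0.64, -0.63, -0.3], [-2.82, -2.78, -1.30], [-0.65, -0.64, -0.30]] + [[1.62,-0.81,1.96],[-1.47,0.74,-1.78],[-0.35,0.18,-0.43]] + [[0.00,-0.09,0.37], [-0.0,0.04,-0.19], [-0.0,0.09,-0.39]]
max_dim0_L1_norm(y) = 6.42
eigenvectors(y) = [[-0.22,  -0.73,  -0.65], [-0.95,  0.67,  0.34], [-0.22,  0.16,  0.68]]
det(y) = 2.43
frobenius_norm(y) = 6.55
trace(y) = -2.12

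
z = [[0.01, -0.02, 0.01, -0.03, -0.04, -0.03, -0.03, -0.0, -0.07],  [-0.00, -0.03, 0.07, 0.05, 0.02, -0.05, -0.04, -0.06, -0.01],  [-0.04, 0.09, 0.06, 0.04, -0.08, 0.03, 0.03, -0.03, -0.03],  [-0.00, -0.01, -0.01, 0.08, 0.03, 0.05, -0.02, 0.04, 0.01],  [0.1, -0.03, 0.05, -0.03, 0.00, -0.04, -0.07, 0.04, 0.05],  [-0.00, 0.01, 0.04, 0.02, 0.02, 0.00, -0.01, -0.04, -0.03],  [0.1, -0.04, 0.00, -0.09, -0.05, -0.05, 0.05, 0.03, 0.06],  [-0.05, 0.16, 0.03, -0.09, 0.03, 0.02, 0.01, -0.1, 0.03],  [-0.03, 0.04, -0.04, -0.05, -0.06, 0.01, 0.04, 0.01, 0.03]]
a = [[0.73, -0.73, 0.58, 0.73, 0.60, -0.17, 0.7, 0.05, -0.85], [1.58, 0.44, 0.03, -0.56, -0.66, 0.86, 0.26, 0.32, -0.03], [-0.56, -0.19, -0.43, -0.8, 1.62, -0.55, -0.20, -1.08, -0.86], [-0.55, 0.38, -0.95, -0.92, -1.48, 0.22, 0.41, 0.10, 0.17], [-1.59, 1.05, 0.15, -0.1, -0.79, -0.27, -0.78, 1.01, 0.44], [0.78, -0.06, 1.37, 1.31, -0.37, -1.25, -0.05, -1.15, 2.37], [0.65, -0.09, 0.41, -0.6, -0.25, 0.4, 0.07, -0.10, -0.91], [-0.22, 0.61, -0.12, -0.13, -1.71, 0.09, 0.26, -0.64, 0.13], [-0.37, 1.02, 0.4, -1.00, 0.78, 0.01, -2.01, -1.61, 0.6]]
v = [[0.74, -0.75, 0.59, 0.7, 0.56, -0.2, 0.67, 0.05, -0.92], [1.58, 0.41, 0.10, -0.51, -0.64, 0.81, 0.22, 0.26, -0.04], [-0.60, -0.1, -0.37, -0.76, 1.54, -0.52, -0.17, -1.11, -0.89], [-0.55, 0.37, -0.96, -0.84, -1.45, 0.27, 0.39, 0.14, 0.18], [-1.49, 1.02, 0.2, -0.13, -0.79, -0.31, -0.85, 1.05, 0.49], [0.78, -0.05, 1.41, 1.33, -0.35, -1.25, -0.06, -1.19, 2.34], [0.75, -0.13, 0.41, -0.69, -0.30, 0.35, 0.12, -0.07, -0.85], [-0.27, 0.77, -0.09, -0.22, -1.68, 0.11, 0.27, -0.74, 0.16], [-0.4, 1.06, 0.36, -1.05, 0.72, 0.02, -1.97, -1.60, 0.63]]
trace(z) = 0.10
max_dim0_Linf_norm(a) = 2.37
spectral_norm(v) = 3.90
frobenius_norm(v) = 7.30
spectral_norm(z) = 0.27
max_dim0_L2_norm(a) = 3.16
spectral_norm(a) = 3.89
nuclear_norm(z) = 1.03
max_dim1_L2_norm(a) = 3.58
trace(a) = -2.19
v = z + a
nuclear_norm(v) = 17.78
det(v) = 3.93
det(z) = 0.00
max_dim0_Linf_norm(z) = 0.16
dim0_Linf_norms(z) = [0.1, 0.16, 0.07, 0.09, 0.08, 0.05, 0.07, 0.1, 0.07]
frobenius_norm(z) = 0.43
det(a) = 0.06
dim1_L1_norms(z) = [0.24, 0.33, 0.43, 0.25, 0.41, 0.17, 0.47, 0.52, 0.31]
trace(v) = -2.09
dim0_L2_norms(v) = [2.71, 1.91, 1.94, 2.33, 3.06, 1.68, 2.32, 2.64, 2.92]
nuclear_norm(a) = 17.71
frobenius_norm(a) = 7.31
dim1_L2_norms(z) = [0.1, 0.13, 0.16, 0.11, 0.16, 0.07, 0.18, 0.22, 0.11]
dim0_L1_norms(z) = [0.33, 0.43, 0.31, 0.48, 0.33, 0.28, 0.3, 0.35, 0.32]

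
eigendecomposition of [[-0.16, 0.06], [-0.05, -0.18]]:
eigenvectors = [[(0.74+0j),0.74-0.00j], [-0.12+0.66j,(-0.12-0.66j)]]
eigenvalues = [(-0.17+0.05j), (-0.17-0.05j)]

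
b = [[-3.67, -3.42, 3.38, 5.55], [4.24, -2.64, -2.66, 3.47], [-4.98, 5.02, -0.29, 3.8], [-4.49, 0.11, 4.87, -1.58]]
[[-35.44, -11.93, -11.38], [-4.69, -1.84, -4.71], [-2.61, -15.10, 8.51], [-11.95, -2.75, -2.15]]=b @ [[1.28, -0.95, 0.35],[2.6, -2.06, 2.24],[-2.18, -2.26, -0.26],[-2.61, -2.67, -0.28]]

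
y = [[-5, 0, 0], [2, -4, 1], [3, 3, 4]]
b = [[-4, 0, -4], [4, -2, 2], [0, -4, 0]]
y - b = [[-1, 0, 4], [-2, -2, -1], [3, 7, 4]]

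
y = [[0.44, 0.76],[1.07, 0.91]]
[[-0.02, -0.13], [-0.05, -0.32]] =y @ [[-0.05, -0.32], [0.0, 0.02]]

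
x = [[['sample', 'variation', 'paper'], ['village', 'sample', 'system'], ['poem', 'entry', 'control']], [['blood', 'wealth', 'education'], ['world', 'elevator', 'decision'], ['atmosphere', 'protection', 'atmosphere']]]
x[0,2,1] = 'entry'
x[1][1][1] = 'elevator'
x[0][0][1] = 'variation'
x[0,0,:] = ['sample', 'variation', 'paper']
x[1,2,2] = 'atmosphere'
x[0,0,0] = 'sample'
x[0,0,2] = 'paper'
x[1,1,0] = 'world'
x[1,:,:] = [['blood', 'wealth', 'education'], ['world', 'elevator', 'decision'], ['atmosphere', 'protection', 'atmosphere']]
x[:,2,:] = [['poem', 'entry', 'control'], ['atmosphere', 'protection', 'atmosphere']]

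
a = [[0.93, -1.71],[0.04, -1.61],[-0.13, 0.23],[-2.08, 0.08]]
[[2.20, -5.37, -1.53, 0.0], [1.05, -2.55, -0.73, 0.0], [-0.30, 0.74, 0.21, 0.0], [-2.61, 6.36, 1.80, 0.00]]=a @ [[1.23,-3.00,-0.85,0.0],  [-0.62,1.51,0.43,-0.00]]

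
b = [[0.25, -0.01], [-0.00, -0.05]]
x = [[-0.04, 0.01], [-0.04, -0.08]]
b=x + [[0.29, -0.02], [0.04, 0.03]]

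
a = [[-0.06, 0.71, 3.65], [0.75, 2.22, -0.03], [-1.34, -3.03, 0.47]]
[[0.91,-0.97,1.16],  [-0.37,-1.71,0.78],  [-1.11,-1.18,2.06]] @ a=[[-2.34, -5.02, 3.9], [-2.31, -6.42, -0.93], [-3.58, -9.65, -3.05]]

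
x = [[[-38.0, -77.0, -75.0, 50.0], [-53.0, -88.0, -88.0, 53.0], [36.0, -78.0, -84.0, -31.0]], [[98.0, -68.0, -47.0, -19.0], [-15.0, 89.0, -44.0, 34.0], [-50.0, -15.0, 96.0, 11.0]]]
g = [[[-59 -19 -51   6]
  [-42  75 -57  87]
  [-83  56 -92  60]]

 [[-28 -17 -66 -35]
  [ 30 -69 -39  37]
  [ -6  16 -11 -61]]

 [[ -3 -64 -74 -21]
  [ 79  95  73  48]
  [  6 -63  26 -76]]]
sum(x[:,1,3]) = 87.0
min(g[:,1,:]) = -69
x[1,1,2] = -44.0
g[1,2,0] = -6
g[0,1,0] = -42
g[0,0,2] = -51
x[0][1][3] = 53.0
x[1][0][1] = -68.0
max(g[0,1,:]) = 87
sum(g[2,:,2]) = 25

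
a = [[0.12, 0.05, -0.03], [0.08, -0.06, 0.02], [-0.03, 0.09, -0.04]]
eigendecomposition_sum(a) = [[0.13, 0.02, -0.02], [0.05, 0.01, -0.01], [0.0, 0.00, -0.0]] + [[-0.01, 0.03, -0.01], [0.03, -0.07, 0.03], [-0.04, 0.09, -0.04]] + [[0.0, -0.0, -0.00], [0.0, -0.00, -0.0], [0.0, -0.0, -0.00]]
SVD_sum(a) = [[0.10, -0.02, 0.0],[0.09, -0.02, 0.0],[-0.05, 0.01, -0.0]] + [[0.02, 0.07, -0.03], [-0.01, -0.04, 0.02], [0.02, 0.08, -0.04]] + [[0.00, 0.00, 0.0], [-0.0, -0.00, -0.00], [-0.00, -0.0, -0.00]]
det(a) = 0.00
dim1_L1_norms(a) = [0.2, 0.16, 0.16]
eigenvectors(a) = [[-0.93,-0.22,0.06], [-0.38,0.59,0.4], [-0.03,-0.78,0.91]]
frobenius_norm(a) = 0.20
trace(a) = 0.02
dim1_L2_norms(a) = [0.13, 0.1, 0.1]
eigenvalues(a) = [0.14, -0.12, -0.0]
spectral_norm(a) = 0.15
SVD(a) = [[-0.71, 0.63, -0.31], [-0.62, -0.35, 0.71], [0.33, 0.70, 0.64]] @ diag([0.14832573643684685, 0.12959608697061473, 0.002080901816982335]) @ [[-0.98, 0.21, -0.03],[0.2, 0.89, -0.41],[-0.06, -0.41, -0.91]]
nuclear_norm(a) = 0.28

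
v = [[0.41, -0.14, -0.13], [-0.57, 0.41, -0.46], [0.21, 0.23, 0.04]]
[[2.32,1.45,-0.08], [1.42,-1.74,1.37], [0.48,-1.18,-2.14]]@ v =[[0.11, 0.25, -0.97],  [1.86, -0.60, 0.67],  [0.42, -1.04, 0.39]]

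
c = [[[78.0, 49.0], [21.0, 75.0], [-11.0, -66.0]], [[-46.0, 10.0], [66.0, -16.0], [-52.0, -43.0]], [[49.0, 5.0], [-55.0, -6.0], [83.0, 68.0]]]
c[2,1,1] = -6.0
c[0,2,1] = -66.0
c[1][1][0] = 66.0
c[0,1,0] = 21.0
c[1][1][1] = -16.0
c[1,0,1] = 10.0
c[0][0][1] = 49.0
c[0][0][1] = 49.0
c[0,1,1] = 75.0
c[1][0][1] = 10.0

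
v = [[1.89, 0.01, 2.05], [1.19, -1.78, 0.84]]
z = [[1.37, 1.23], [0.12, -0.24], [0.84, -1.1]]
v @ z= [[4.31, 0.07], [2.12, 0.97]]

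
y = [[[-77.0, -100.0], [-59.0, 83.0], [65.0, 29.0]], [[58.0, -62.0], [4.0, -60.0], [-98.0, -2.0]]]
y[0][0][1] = -100.0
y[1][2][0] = -98.0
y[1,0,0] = 58.0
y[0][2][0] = 65.0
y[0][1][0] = -59.0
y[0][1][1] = 83.0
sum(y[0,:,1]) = 12.0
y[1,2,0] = -98.0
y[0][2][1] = 29.0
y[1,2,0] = -98.0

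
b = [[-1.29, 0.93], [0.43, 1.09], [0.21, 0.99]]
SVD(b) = [[-0.74, 0.67], [-0.48, -0.61], [-0.47, -0.43]] @ diag([1.7990968677423456, 1.299788621461075]) @ [[0.36, -0.93], [-0.93, -0.36]]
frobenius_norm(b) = 2.22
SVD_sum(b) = [[-0.48, 1.24], [-0.31, 0.80], [-0.31, 0.79]] + [[-0.81, -0.31], [0.74, 0.29], [0.52, 0.2]]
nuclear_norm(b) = 3.10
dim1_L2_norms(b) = [1.59, 1.17, 1.01]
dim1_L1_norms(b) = [2.22, 1.52, 1.2]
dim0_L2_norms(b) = [1.38, 1.74]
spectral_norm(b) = 1.80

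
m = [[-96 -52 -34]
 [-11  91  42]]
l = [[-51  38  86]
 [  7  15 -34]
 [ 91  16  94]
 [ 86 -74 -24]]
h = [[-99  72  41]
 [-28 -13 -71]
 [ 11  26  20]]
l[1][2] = -34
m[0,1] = -52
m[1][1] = 91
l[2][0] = 91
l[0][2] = 86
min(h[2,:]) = 11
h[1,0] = -28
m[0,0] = -96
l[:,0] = [-51, 7, 91, 86]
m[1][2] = 42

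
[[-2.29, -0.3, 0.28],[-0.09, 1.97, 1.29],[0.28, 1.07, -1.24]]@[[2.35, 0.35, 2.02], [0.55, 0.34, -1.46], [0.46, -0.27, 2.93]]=[[-5.42, -0.98, -3.37],[1.47, 0.29, 0.72],[0.68, 0.80, -4.63]]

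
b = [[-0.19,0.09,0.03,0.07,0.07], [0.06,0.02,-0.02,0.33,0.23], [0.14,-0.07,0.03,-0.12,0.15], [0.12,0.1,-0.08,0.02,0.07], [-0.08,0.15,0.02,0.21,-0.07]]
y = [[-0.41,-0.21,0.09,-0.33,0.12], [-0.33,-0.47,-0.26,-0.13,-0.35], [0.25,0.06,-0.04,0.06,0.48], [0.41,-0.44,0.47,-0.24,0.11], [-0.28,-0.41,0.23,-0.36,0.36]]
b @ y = [[0.06, -0.06, 0.01, 0.01, -0.01], [0.03, -0.26, 0.21, -0.19, 0.11], [-0.12, -0.0, 0.01, -0.06, 0.1], [-0.11, -0.11, 0.01, -0.09, -0.03], [0.09, -0.12, 0.04, -0.02, -0.05]]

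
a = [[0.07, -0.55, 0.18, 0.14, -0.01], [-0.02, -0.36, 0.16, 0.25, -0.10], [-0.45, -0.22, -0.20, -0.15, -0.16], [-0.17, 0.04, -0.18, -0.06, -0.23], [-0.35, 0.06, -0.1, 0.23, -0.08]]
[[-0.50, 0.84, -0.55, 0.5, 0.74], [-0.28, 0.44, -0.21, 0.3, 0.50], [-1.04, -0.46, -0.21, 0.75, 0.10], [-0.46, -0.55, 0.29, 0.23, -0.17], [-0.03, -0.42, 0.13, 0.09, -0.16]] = a@[[0.65, 1.08, 0.3, -0.56, 0.06],[1.41, -1.33, 1.13, -1.28, -1.15],[0.51, -0.15, -0.0, -0.56, 0.60],[1.09, 0.55, 0.27, -0.44, -0.02],[1.1, 1.34, -1.36, -0.24, 0.03]]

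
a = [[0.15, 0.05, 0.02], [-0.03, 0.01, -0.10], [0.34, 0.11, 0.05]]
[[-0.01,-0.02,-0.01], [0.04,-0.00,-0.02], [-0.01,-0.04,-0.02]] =a @ [[-0.05, -0.11, -0.20],  [0.18, -0.09, 0.29],  [-0.35, 0.07, 0.24]]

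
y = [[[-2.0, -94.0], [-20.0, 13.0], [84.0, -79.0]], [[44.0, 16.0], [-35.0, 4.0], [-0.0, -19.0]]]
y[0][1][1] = 13.0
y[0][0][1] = -94.0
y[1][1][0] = -35.0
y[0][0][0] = -2.0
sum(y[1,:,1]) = 1.0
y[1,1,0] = -35.0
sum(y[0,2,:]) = 5.0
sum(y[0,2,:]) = 5.0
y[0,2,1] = -79.0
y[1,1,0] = -35.0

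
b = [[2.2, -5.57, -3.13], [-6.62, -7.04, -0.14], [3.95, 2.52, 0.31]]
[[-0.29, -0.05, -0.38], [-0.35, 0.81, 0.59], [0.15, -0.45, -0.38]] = b @ [[0.01, -0.10, -0.11], [0.04, -0.02, 0.02], [0.03, -0.02, 0.01]]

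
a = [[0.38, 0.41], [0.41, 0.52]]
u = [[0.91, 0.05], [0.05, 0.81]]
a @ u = [[0.37,0.35],[0.40,0.44]]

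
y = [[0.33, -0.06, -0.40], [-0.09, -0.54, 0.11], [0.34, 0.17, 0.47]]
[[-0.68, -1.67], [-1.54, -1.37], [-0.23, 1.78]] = y @ [[-1.84, -0.70], [3.1, 3.29], [-0.29, 3.10]]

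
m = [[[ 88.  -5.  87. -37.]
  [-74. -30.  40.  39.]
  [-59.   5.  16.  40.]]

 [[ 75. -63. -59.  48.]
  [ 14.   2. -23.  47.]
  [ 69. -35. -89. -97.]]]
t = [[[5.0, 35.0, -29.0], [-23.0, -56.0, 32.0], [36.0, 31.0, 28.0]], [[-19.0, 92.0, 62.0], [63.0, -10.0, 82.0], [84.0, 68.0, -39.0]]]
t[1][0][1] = 92.0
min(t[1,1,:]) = -10.0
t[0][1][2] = 32.0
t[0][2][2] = 28.0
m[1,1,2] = -23.0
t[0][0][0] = 5.0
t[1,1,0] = 63.0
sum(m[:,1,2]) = 17.0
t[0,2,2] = 28.0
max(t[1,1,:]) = 82.0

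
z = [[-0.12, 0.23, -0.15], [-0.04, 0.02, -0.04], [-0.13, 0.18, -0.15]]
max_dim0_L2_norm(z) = 0.29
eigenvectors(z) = [[0.64, 0.67, -0.16], [0.25, -0.13, -0.57], [0.73, -0.73, -0.8]]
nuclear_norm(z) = 0.44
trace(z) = -0.25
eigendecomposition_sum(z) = [[-0.12, 0.25, -0.16], [-0.05, 0.1, -0.06], [-0.14, 0.29, -0.18]] + [[0.00, 0.00, -0.00],  [-0.00, -0.0, 0.0],  [-0.0, -0.0, 0.0]] + [[0.0, -0.02, 0.01],  [0.01, -0.08, 0.02],  [0.01, -0.11, 0.03]]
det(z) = 0.00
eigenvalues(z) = [-0.2, 0.0, -0.05]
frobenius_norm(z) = 0.41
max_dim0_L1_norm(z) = 0.43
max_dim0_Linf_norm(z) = 0.23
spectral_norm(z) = 0.40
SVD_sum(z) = [[-0.13,0.22,-0.16], [-0.02,0.04,-0.03], [-0.12,0.19,-0.14]] + [[0.01, 0.01, 0.01],[-0.02, -0.02, -0.01],[-0.01, -0.01, -0.01]] + [[0.00, -0.0, -0.0], [0.0, -0.0, -0.00], [-0.00, 0.00, 0.00]]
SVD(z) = [[-0.74, 0.55, -0.39], [-0.13, -0.69, -0.71], [-0.66, -0.47, 0.58]] @ diag([0.40454216668107884, 0.039314368409184675, 0.00012575199869740836]) @ [[0.44,-0.72,0.53], [0.6,0.68,0.42], [-0.67,0.13,0.73]]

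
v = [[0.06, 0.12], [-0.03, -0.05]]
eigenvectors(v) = [[(0.89+0j), (0.89-0j)],[-0.41+0.18j, -0.41-0.18j]]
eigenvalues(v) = [0.02j, -0.02j]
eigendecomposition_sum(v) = [[(0.03+0.01j), (0.06-0.01j)],[(-0.01+0j), -0.02+0.02j]] + [[(0.03-0.01j),0.06+0.01j], [-0.02-0.00j,-0.03-0.02j]]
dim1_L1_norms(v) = [0.18, 0.08]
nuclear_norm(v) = 0.15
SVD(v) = [[-0.92, 0.40], [0.40, 0.92]] @ diag([0.146229833909624, 0.004103129874105062]) @ [[-0.46, -0.89], [-0.89, 0.46]]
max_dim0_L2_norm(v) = 0.13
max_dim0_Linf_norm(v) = 0.12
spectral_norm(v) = 0.15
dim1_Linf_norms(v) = [0.12, 0.05]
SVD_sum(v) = [[0.06, 0.12], [-0.03, -0.05]] + [[-0.0, 0.0], [-0.0, 0.0]]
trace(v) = 0.01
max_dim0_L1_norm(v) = 0.17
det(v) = 0.00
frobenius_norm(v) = 0.15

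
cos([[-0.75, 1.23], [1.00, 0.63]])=[[0.23, 0.05], [0.04, 0.29]]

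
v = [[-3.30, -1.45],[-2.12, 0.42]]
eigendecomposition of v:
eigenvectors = [[-0.9, 0.31],[-0.43, -0.95]]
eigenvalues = [-4.0, 1.12]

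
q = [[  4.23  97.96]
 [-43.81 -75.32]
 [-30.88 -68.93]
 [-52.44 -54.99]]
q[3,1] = -54.99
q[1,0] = -43.81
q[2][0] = -30.88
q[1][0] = -43.81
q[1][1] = -75.32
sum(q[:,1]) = -101.28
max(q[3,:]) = -52.44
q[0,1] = 97.96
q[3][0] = -52.44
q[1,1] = -75.32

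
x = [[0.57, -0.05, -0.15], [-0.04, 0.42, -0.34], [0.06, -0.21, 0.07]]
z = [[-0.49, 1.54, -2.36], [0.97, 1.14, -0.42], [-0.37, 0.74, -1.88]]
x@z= [[-0.27,0.71,-1.04],[0.55,0.17,0.56],[-0.26,-0.10,-0.18]]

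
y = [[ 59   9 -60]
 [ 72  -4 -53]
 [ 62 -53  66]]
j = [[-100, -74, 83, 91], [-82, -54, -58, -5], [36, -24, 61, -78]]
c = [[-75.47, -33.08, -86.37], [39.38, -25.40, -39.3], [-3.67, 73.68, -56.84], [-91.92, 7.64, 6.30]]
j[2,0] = 36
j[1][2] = -58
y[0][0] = 59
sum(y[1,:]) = 15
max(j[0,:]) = 91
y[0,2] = -60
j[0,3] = 91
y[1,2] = -53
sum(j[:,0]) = -146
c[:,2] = [-86.37, -39.3, -56.84, 6.3]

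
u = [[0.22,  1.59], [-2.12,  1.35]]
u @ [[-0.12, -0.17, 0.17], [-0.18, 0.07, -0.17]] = [[-0.31, 0.07, -0.23], [0.01, 0.45, -0.59]]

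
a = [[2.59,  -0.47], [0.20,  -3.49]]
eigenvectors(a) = [[1.0, 0.08], [0.03, 1.00]]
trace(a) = -0.90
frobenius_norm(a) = 4.38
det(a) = -8.95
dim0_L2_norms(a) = [2.6, 3.52]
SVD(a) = [[0.34, 0.94], [0.94, -0.34]] @ diag([3.603999621571674, 2.4819924914695517]) @ [[0.29, -0.96],  [0.96, 0.29]]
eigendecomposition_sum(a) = [[2.58, -0.20], [0.09, -0.01]] + [[0.01, -0.27], [0.11, -3.48]]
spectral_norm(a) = 3.60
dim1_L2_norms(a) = [2.63, 3.5]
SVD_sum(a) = [[0.35,-1.16], [1.00,-3.25]] + [[2.24, 0.69], [-0.80, -0.24]]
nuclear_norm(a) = 6.09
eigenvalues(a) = [2.57, -3.47]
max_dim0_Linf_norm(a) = 3.49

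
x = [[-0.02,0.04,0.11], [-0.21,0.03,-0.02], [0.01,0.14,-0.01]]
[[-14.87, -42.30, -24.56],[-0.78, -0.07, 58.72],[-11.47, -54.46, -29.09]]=x @ [[0.74,  -34.17,  -289.12],[-89.33,  -403.95,  -201.63],[-102.57,  -243.85,  -202.52]]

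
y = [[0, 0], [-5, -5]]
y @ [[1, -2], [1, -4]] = [[0, 0], [-10, 30]]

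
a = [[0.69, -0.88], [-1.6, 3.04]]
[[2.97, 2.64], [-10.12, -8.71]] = a@[[0.19, 0.54], [-3.23, -2.58]]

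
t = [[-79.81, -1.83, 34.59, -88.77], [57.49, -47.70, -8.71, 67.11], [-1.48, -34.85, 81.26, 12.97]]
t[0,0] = -79.81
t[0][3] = -88.77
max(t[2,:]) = 81.26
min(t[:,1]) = -47.7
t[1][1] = -47.7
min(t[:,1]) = -47.7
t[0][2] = 34.59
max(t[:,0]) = 57.49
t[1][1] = -47.7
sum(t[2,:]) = 57.900000000000006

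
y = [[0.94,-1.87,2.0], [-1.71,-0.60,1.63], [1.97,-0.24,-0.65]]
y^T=[[0.94,-1.71,1.97], [-1.87,-0.6,-0.24], [2.00,1.63,-0.65]]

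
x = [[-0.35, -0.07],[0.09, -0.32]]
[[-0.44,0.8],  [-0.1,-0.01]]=x @ [[1.13, -2.16],[0.64, -0.59]]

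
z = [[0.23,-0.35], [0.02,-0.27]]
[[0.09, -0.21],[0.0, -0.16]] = z @ [[0.42,0.03], [0.03,0.61]]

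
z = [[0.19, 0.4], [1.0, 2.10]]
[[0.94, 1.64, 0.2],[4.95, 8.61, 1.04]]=z @ [[1.51,5.33,1.71], [1.64,1.56,-0.32]]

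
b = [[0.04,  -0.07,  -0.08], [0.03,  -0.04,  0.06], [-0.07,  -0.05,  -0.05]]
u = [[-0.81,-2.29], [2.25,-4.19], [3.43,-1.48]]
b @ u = [[-0.46,0.32],[0.09,0.01],[-0.23,0.44]]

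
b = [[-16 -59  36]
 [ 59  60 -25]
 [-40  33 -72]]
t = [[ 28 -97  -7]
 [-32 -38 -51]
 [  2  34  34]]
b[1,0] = 59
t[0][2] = -7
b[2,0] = -40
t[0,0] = 28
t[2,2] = 34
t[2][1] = 34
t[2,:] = [2, 34, 34]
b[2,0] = -40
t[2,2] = 34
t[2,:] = [2, 34, 34]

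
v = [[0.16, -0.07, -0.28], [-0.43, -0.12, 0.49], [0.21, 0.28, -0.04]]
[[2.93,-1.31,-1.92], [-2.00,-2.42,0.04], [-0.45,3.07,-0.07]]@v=[[0.63,  -0.59,  -1.39], [0.73,  0.44,  -0.63], [-1.41,  -0.36,  1.63]]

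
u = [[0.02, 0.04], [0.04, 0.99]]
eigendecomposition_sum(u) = [[0.02, -0.0], [-0.0, 0.00]] + [[0.00, 0.04],[0.04, 0.99]]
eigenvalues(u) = [0.02, 0.99]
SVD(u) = [[0.04, 1.00], [1.00, -0.04]] @ diag([0.9916466890876786, 0.018353310912321116]) @ [[0.04, 1.0], [1.00, -0.04]]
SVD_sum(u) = [[0.0,0.04],[0.04,0.99]] + [[0.02, -0.00], [-0.00, 0.0]]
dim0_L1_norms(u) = [0.06, 1.03]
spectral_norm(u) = 0.99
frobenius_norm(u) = 0.99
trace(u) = 1.01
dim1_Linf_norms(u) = [0.04, 0.99]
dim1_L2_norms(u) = [0.04, 0.99]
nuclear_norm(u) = 1.01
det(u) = 0.02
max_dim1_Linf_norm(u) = 0.99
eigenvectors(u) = [[-1.0, -0.04], [0.04, -1.00]]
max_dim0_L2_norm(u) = 0.99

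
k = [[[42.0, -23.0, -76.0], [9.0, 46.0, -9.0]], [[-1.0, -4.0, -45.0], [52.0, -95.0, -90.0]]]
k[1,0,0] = -1.0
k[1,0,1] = -4.0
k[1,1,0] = 52.0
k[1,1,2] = -90.0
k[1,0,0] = -1.0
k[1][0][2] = -45.0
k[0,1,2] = -9.0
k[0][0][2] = -76.0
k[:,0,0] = [42.0, -1.0]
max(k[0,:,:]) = 46.0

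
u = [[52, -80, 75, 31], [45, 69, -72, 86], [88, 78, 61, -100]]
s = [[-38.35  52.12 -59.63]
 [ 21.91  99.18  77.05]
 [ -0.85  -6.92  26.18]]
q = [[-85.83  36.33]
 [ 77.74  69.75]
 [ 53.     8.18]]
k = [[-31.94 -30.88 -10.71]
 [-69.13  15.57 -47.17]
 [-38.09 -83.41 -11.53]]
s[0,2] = -59.63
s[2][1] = -6.92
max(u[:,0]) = 88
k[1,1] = 15.57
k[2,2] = -11.53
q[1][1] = 69.75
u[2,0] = 88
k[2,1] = -83.41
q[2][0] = 53.0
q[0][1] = 36.33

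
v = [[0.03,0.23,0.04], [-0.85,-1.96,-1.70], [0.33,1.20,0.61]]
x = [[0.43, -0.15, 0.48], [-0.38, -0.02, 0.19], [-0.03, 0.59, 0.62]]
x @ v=[[0.30, 0.97, 0.56], [0.07, 0.18, 0.13], [-0.3, -0.42, -0.63]]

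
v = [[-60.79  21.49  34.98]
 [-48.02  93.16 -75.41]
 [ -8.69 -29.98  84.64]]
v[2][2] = 84.64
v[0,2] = 34.98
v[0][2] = 34.98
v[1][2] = -75.41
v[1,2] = -75.41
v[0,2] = 34.98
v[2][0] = -8.69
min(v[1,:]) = -75.41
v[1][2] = -75.41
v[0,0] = -60.79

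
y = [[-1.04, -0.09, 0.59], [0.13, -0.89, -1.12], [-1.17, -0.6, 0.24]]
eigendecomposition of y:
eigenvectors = [[0.37, -0.57, -0.25], [-0.65, 0.8, 0.95], [0.66, -0.19, 0.19]]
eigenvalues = [0.18, -0.71, -1.15]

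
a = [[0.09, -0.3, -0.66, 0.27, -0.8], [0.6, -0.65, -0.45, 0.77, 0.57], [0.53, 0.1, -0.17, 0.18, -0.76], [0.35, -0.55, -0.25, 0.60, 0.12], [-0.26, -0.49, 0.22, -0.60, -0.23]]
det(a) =0.136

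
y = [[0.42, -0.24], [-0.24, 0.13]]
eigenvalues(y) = [0.56, -0.01]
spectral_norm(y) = 0.56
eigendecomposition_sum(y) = [[0.42, -0.24], [-0.24, 0.13]] + [[-0.00, -0.0], [-0.00, -0.0]]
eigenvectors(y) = [[0.87, 0.49],  [-0.49, 0.87]]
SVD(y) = [[-0.87, 0.49], [0.49, 0.87]] @ diag([0.555401497856199, 0.005401497856199027]) @ [[-0.87, 0.49], [-0.49, -0.87]]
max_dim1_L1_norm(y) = 0.66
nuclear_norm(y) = 0.56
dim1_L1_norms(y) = [0.66, 0.37]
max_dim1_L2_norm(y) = 0.48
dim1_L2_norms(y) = [0.48, 0.27]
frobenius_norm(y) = 0.56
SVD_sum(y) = [[0.42, -0.24], [-0.24, 0.13]] + [[-0.0, -0.0], [-0.00, -0.0]]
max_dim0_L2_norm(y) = 0.48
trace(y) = 0.55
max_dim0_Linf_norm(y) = 0.42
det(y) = -0.00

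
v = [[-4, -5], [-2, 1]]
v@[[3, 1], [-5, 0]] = [[13, -4], [-11, -2]]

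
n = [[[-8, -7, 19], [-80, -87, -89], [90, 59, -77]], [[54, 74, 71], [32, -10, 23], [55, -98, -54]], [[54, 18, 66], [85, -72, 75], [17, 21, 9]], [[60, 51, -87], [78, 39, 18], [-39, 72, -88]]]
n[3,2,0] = -39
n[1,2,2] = -54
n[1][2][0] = 55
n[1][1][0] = 32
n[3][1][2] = 18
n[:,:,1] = [[-7, -87, 59], [74, -10, -98], [18, -72, 21], [51, 39, 72]]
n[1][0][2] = 71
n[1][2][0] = 55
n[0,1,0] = -80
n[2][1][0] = 85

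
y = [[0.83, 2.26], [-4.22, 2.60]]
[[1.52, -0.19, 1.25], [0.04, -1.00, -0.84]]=y @ [[0.33, 0.15, 0.44], [0.55, -0.14, 0.39]]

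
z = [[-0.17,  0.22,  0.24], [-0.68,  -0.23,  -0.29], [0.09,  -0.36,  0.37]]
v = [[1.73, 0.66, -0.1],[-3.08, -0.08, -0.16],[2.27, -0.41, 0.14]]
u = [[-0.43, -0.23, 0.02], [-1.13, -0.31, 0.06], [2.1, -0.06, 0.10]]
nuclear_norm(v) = 5.06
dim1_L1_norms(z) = [0.63, 1.2, 0.82]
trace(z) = -0.03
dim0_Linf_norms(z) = [0.68, 0.36, 0.37]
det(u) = -0.03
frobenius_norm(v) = 4.28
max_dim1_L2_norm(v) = 3.09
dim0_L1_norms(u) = [3.66, 0.6, 0.18]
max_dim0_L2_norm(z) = 0.71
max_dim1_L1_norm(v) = 3.32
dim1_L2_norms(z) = [0.37, 0.77, 0.52]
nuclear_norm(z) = 1.66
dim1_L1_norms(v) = [2.49, 3.32, 2.82]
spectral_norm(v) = 4.20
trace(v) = 1.79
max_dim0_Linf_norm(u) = 2.1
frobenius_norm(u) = 2.46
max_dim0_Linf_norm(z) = 0.68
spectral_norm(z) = 0.79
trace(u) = -0.64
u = z @ v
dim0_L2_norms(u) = [2.42, 0.39, 0.12]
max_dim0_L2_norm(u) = 2.42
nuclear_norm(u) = 2.84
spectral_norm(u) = 2.43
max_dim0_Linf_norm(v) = 3.08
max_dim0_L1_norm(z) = 0.94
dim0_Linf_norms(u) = [2.1, 0.31, 0.1]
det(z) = 0.15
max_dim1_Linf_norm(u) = 2.1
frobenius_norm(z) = 1.00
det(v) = -0.23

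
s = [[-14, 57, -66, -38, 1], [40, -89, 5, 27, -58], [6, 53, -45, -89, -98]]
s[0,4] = 1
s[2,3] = -89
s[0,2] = -66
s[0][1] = 57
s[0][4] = 1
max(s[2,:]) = 53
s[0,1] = 57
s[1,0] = 40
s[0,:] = [-14, 57, -66, -38, 1]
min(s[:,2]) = -66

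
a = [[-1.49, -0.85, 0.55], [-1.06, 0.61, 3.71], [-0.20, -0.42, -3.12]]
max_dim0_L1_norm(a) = 7.38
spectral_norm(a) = 5.00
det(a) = 4.27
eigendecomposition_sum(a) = [[0.14+0.00j, -0.25+0.00j, -0.22-0.00j], [(-0.35-0j), 0.62+0.00j, (0.55+0j)], [(0.03+0j), -0.05+0.00j, -0.05-0.00j]] + [[-0.82+0.73j, -0.30+0.55j, 0.39+2.87j], [(-0.36+0.96j), (-0.01+0.59j), (1.58+2.2j)], [-0.12-0.62j, (-0.18-0.31j), -1.54-0.67j]] + [[-0.82-0.73j, -0.30-0.55j, 0.39-2.87j],[-0.36-0.96j, -0.01-0.59j, 1.58-2.20j],[-0.12+0.62j, -0.18+0.31j, -1.54+0.67j]]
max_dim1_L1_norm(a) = 5.38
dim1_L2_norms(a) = [1.8, 3.91, 3.15]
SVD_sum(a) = [[-0.13, 0.09, 0.69],[-0.71, 0.48, 3.79],[0.56, -0.37, -2.98]] + [[-1.44, -0.78, -0.17],  [-0.22, -0.12, -0.03],  [-0.61, -0.33, -0.07]] + [[0.08,-0.16,0.04], [-0.13,0.25,-0.06], [-0.15,0.28,-0.06]]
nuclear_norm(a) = 7.28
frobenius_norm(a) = 5.33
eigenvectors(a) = [[-0.38+0.00j, (0.67+0j), (0.67-0j)], [0.92+0.00j, (0.56-0.3j), 0.56+0.30j], [-0.08+0.00j, (-0.2+0.33j), (-0.2-0.33j)]]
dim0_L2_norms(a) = [1.84, 1.13, 4.88]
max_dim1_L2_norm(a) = 3.91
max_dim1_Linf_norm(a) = 3.71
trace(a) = -4.00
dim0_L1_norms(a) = [2.75, 1.88, 7.38]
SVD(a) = [[-0.14, 0.91, -0.39],[-0.78, 0.14, 0.61],[0.61, 0.39, 0.69]] @ diag([4.996366811074831, 1.8079843311322645, 0.472452481811808]) @ [[0.18, -0.12, -0.98],[-0.88, -0.47, -0.10],[-0.45, 0.87, -0.19]]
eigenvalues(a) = [(0.71+0j), (-2.36+0.64j), (-2.36-0.64j)]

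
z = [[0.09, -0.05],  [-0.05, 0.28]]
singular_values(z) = [0.29, 0.08]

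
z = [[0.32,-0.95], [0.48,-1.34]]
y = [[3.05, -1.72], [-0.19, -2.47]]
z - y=[[-2.73, 0.77], [0.67, 1.13]]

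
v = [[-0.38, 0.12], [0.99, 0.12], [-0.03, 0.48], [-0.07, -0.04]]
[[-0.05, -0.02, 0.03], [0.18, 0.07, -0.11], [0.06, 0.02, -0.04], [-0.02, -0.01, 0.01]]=v @[[0.17,0.06,-0.1], [0.13,0.05,-0.08]]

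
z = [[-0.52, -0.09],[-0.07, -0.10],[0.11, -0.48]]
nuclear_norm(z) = 1.03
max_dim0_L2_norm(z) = 0.54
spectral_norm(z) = 0.54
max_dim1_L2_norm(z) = 0.53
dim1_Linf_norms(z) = [0.52, 0.1, 0.48]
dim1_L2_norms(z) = [0.53, 0.12, 0.49]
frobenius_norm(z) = 0.73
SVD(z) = [[-0.97, -0.15], [-0.14, -0.20], [0.18, -0.97]] @ diag([0.5361209658043047, 0.49847197516516367]) @ [[1.00, 0.03],[-0.03, 1.00]]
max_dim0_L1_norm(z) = 0.7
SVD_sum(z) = [[-0.52,-0.01], [-0.07,-0.00], [0.10,0.00]] + [[0.0, -0.08], [0.0, -0.1], [0.01, -0.48]]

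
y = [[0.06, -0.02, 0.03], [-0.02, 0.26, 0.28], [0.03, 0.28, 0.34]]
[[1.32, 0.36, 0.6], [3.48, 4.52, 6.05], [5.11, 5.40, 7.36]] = y @ [[22.65, 1.43, 6.09], [9.68, 4.54, 8.91], [5.05, 12.02, 13.78]]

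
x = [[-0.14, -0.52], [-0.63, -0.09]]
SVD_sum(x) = [[-0.33, -0.20], [-0.5, -0.3]] + [[0.19,-0.32], [-0.13,0.21]]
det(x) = -0.32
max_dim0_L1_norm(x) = 0.77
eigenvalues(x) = [-0.69, 0.46]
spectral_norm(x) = 0.70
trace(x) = -0.23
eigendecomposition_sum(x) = [[-0.36, -0.31], [-0.38, -0.33]] + [[0.22,-0.21], [-0.25,0.24]]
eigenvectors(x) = [[-0.69, 0.66], [-0.73, -0.75]]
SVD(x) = [[-0.55, -0.83], [-0.83, 0.55]] @ diag([0.7030187095008865, 0.44806773382124737]) @ [[0.86, 0.51],[-0.51, 0.86]]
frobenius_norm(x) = 0.83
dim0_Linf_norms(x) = [0.63, 0.52]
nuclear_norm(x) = 1.15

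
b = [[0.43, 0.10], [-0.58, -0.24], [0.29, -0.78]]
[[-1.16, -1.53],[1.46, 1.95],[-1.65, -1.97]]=b@[[-2.94, -3.82], [1.02, 1.10]]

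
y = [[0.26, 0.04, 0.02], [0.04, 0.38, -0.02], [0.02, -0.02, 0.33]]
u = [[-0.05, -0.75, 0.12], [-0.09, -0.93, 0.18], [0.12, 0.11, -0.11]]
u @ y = [[-0.04,  -0.29,  0.05], [-0.06,  -0.36,  0.08], [0.03,  0.05,  -0.04]]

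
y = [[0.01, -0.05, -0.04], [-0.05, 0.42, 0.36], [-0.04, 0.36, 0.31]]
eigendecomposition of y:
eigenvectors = [[-0.09,0.9,-0.43], [0.76,-0.22,-0.62], [0.65,0.38,0.66]]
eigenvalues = [0.73, 0.01, -0.0]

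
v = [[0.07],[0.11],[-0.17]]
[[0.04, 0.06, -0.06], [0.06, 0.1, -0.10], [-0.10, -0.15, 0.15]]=v@[[0.58, 0.91, -0.87]]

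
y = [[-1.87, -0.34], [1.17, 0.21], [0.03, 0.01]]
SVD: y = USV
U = [[-0.85, -0.23], [0.53, -0.39], [0.01, 0.89]]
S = [2.24, 0.01]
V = [[0.98, 0.18], [-0.18, 0.98]]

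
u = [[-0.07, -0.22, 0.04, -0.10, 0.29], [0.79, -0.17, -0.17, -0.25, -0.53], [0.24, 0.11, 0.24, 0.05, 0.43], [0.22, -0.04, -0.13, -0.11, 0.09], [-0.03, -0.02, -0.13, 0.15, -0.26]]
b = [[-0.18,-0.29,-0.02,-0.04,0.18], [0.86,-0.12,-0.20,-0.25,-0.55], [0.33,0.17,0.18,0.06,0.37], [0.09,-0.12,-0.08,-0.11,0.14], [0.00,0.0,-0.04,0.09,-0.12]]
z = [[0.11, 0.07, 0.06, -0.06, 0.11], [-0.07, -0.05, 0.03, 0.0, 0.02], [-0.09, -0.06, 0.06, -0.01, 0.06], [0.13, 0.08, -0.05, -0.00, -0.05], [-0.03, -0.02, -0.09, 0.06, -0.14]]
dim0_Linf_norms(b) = [0.86, 0.29, 0.2, 0.25, 0.55]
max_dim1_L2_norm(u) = 1.01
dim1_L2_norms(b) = [0.39, 1.08, 0.56, 0.25, 0.16]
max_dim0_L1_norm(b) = 1.46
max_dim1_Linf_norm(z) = 0.14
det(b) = -0.00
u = b + z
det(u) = -0.00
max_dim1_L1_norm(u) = 1.91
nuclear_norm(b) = 2.24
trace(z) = -0.02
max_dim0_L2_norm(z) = 0.21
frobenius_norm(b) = 1.31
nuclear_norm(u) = 2.32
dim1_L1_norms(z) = [0.41, 0.17, 0.28, 0.31, 0.34]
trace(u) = -0.37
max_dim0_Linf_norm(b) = 0.86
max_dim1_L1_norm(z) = 0.41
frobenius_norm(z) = 0.35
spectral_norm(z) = 0.25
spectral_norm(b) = 1.10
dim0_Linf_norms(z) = [0.13, 0.08, 0.09, 0.06, 0.14]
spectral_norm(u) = 1.06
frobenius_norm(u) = 1.30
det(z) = 0.00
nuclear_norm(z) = 0.51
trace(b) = -0.35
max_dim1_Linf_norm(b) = 0.86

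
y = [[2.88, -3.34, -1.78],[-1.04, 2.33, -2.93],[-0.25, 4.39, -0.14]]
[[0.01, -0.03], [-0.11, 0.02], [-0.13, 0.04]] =y@[[-0.02, 0.0], [-0.03, 0.01], [0.02, -0.0]]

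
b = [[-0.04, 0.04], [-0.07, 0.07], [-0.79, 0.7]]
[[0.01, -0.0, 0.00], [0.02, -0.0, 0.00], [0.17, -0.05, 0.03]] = b @ [[0.01, 0.01, 0.02],  [0.26, -0.06, 0.06]]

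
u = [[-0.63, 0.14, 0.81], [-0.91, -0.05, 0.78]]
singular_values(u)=[1.57, 0.21]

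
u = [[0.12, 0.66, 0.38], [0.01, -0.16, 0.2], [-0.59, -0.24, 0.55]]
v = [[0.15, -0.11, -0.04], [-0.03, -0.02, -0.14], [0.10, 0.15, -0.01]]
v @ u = [[0.04, 0.13, 0.01], [0.08, 0.02, -0.09], [0.02, 0.04, 0.06]]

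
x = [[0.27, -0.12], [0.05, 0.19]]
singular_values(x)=[0.3, 0.19]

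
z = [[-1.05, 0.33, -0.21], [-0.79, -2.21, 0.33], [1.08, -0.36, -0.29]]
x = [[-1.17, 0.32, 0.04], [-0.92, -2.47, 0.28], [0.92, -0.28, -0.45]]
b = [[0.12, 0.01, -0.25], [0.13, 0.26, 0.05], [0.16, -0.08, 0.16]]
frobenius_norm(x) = 3.10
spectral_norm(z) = 2.37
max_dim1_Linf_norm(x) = 2.47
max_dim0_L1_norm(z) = 2.92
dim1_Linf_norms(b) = [0.25, 0.26, 0.16]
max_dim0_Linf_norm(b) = 0.26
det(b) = 0.02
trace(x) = -4.09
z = x + b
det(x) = -1.34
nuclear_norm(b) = 0.80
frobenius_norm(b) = 0.47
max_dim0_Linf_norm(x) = 2.47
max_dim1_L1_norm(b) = 0.44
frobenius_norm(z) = 2.87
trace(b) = 0.54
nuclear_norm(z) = 4.31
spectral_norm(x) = 2.66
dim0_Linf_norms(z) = [1.08, 2.21, 0.33]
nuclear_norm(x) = 4.55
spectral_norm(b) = 0.30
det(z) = -1.32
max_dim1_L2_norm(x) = 2.65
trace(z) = -3.55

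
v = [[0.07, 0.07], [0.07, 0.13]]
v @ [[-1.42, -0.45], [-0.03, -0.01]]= [[-0.1, -0.03], [-0.10, -0.03]]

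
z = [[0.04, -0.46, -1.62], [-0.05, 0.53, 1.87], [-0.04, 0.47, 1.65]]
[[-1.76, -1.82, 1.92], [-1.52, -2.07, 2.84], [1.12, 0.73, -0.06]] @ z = [[-0.06, 0.75, 2.62], [-0.07, 0.94, 3.28], [0.01, -0.16, -0.55]]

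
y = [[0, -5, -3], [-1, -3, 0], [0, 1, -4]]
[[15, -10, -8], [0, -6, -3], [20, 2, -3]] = y @ [[0, 0, 0], [0, 2, 1], [-5, 0, 1]]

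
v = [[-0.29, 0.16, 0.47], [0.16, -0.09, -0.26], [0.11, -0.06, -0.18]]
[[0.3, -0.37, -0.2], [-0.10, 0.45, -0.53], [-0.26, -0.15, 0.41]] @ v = [[-0.17, 0.09, 0.27], [0.04, -0.02, -0.07], [0.1, -0.05, -0.16]]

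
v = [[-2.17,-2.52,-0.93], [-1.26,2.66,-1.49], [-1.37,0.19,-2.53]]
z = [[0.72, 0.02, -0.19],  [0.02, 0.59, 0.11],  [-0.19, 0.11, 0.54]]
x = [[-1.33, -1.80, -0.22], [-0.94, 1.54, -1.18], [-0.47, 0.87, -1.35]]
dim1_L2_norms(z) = [0.74, 0.6, 0.58]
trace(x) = -1.14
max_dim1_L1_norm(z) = 0.93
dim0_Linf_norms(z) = [0.72, 0.59, 0.54]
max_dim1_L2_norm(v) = 3.45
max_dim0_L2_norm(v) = 3.67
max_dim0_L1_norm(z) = 0.93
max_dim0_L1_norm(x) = 4.21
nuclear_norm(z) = 1.85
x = z @ v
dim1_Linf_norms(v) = [2.52, 2.66, 2.53]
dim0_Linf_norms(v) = [2.17, 2.66, 2.53]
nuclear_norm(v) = 8.69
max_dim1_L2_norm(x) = 2.25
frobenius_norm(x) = 3.54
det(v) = 13.71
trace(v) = -2.04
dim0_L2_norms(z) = [0.74, 0.6, 0.58]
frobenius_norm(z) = 1.12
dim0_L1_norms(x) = [2.74, 4.21, 2.75]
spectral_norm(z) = 0.85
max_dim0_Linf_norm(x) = 1.8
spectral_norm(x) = 2.81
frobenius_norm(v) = 5.58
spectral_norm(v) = 4.03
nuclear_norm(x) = 5.37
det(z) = 0.20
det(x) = 2.71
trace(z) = 1.85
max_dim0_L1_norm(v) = 5.37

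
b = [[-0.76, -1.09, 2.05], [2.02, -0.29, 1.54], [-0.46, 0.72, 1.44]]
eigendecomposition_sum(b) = [[-0.39+0.90j, (-0.62-0.36j), 0.76+0.04j], [(0.97+0.39j), (-0.37+0.68j), 0.02-0.81j], [(-0.27-0.16j), (0.14-0.18j), (-0.04+0.24j)]] + [[-0.39-0.90j,-0.62+0.36j,0.76-0.04j], [(0.97-0.39j),-0.37-0.68j,0.02+0.81j], [-0.27+0.16j,(0.14+0.18j),(-0.04-0.24j)]] + [[(0.03-0j), 0.16-0.00j, 0.54+0.00j], [0.07-0.00j, (0.44-0j), 1.51+0.00j], [(0.07-0j), (0.45-0j), (1.52+0j)]]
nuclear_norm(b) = 6.39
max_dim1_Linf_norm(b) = 2.05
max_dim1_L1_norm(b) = 3.9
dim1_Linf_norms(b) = [2.05, 2.02, 1.44]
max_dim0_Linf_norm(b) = 2.05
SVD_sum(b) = [[0.41,-0.44,1.95],[0.39,-0.42,1.85],[0.23,-0.24,1.08]] + [[-1.19,  -0.09,  0.23], [1.63,  0.13,  -0.31], [-0.65,  -0.05,  0.13]] + [[0.02, -0.56, -0.13], [0.00, -0.0, -0.00], [-0.03, 1.01, 0.23]]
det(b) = 7.81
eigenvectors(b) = [[(-0.02+0.67j),-0.02-0.67j,(0.24+0j)], [(0.72+0j),(0.72-0j),(0.68+0j)], [(-0.21-0.03j),-0.21+0.03j,(0.69+0j)]]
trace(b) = 0.39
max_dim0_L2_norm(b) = 2.94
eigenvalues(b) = [(-0.8+1.81j), (-0.8-1.81j), (1.99+0j)]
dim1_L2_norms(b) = [2.44, 2.56, 1.67]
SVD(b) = [[0.67,  -0.56,  -0.48], [0.64,  0.77,  -0.00], [0.37,  -0.31,  0.88]] @ diag([3.0337385288210617, 2.1659442562265707, 1.1887035028406998]) @ [[0.20,-0.21,0.96], [0.98,0.08,-0.19], [-0.03,0.97,0.23]]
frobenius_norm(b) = 3.91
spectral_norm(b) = 3.03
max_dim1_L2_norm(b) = 2.56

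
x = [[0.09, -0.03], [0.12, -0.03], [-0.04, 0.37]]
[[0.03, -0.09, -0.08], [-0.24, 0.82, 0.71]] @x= [[-0.0, -0.03], [0.05, 0.25]]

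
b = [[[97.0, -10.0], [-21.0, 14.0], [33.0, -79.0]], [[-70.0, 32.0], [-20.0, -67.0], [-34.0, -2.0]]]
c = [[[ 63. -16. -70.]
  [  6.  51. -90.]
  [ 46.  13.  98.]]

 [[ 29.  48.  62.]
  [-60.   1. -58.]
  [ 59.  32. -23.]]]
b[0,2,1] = -79.0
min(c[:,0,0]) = 29.0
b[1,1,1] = -67.0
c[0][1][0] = 6.0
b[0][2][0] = 33.0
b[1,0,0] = -70.0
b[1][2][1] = -2.0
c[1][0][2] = 62.0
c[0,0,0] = 63.0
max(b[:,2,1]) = -2.0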